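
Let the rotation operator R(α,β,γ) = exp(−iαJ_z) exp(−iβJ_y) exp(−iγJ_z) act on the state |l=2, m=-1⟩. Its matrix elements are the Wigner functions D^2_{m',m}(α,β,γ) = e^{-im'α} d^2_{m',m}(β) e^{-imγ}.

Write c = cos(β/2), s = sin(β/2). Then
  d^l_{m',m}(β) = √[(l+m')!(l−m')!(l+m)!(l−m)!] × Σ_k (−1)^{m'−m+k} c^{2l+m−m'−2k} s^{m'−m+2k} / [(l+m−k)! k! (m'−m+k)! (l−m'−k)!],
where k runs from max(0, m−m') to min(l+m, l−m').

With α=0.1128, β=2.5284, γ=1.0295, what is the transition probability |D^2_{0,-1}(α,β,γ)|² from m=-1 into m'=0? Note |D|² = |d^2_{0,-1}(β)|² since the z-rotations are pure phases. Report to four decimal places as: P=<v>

First d^2_{0,-1}(β=2.5284), then the phase factors e^{-i(0)α} and e^{-i(-1)γ}:
Half-angle: c=0.301815, s=0.953366. N=√(2·2·1·6)=4.898979
The bounds max(0,m−m')=0 and min(l+m,l−m')=1 give 2 terms
  k=0: (−1)^1·4.8990/(2)·0.3018^3·0.9534^1 = -0.064204
  k=1: (−1)^2·4.8990/(2)·0.3018^1·0.9534^3 = +0.640614
d^2_{0,-1}(2.5284) = -0.064204 +0.640614 = +0.576411
|D^2_{0,-1}|² = |d^2_{0,-1}(β)|² = (+0.576411)² = 0.332249 (the z-rotation phases have unit modulus)

P=0.3322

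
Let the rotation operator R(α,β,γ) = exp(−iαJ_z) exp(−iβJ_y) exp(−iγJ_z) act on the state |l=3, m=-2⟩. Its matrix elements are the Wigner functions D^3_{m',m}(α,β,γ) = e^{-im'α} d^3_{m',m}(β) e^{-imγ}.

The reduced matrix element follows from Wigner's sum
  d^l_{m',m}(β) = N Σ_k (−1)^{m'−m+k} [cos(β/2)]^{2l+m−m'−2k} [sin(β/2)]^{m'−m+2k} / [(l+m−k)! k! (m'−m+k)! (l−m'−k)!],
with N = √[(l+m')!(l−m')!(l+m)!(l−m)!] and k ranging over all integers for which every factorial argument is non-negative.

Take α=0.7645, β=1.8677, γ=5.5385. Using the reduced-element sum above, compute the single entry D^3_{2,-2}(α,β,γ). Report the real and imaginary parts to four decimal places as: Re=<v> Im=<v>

First d^3_{2,-2}(β=1.8677), then the phase factors e^{-i(2)α} and e^{-i(-2)γ}:
Half-angle: c=0.594743, s=0.803916. N=√(120·1·1·120)=120.000000
k: max(0,(-2)−(2))=0 … min(3+(-2),3−(2))=1
  k=0: (−1)^4·120.0000/(24)·0.5947^2·0.8039^4 = +0.738705
  k=1: (−1)^5·120.0000/(120)·0.5947^0·0.8039^6 = -0.269937
d^3_{2,-2}(1.8677) = +0.738705 -0.269937 = +0.468768
Phases: e^{-i·(2)·0.7645}=+0.041784-0.999127i, e^{-i·(-2)·5.5385}=+0.081336-0.996687i ⇒ D=-0.465213-0.057616i

Re=-0.4652 Im=-0.0576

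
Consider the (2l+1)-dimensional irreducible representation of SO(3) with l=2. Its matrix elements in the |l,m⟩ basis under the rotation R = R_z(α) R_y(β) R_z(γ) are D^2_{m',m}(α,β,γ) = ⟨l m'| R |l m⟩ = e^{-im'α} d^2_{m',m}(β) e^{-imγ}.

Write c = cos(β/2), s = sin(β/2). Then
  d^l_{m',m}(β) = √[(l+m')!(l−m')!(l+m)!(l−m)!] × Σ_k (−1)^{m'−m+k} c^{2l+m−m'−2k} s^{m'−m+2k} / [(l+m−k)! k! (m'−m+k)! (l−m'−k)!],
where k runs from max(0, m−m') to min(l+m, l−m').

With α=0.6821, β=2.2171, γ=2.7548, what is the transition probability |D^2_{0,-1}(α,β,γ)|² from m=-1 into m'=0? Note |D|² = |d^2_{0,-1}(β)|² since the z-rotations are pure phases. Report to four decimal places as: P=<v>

Split into d^2_{0,-1}(β=2.2171) × two z-phases.
c=cos(2.2171/2)=0.445960, s=sin(2.2171/2)=0.895053; N=√[2·2·1·6]=4.898979
k: max(0,(-1)−(0))=0 … min(2+(-1),2−(0))=1
  k=0: (−1)^1·4.8990/(2)·0.4460^3·0.8951^1 = -0.194452
  k=1: (−1)^2·4.8990/(2)·0.4460^1·0.8951^3 = +0.783281
d^2_{0,-1}(2.2171) = -0.194452 +0.783281 = +0.588829
|D^2_{0,-1}|² = |d^2_{0,-1}(β)|² = (+0.588829)² = 0.346720 (the z-rotation phases have unit modulus)

P=0.3467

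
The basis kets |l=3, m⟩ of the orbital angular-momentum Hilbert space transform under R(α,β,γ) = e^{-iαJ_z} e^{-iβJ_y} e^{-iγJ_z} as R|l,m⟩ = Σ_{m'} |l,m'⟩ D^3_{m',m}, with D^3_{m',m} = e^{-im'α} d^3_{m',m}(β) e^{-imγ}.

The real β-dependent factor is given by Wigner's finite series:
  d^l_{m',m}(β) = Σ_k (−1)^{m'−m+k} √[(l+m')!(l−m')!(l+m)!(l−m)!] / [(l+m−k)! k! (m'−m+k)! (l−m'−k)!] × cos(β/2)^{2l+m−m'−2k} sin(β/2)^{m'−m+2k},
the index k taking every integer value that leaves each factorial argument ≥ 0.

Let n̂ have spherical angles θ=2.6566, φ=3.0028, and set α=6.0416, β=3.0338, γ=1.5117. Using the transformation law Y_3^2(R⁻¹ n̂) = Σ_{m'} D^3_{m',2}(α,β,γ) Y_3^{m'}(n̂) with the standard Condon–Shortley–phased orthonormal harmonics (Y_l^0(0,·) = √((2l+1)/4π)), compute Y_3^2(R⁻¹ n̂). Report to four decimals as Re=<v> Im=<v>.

Need the full column D^3_{m',2} for m'=−3..3 at α=6.0416, β=3.0338, γ=1.5117.
cos(β/2)=0.053870, sin(β/2)=0.998548
d^3_{-3,2}: single k=5 term ⇒ +0.130999;  D = -0.107631+0.074676i
d^3_{-2,2}: k∈[4..5] ⇒ +0.014426 -0.991319 = -0.976893;  D = +0.912547-0.348681i
d^3_{-1,2}: k∈[3..4] ⇒ +0.000984 -0.169119 = -0.168135;  D = +0.166857-0.020694i
d^3_{0,2}: k∈[2..3] ⇒ +0.000046 -0.015803 = -0.015757;  D = +0.015647+0.001858i
d^3_{1,2}: k∈[1..2] ⇒ +0.000001 -0.000984 = -0.000983;  D = +0.000920+0.000346i
d^3_{2,2}: k∈[0..1] ⇒ +0.000000 -0.000042 = -0.000042;  D = +0.000035+0.000024i
d^3_{3,2}: single k=0 term ⇒ -0.000001;  D = +0.000001+0.000001i
Y_3^{m'}(θ=2.6566,φ=3.0028) and Σ D·Y over m':
  (-0.1076+0.0747i)·(-0.0387-0.0171i)  (+0.9125-0.3487i)·(-0.1890-0.0538i)  (+0.1669-0.0207i)·(-0.4347-0.0607i)  (+0.0156+0.0019i)·(-0.3015+0.0000i)  (+0.0009+0.0003i)·(+0.4347-0.0607i)  (+0.0000+0.0000i)·(-0.1890+0.0538i)  (+0.0000+0.0000i)·(+0.0387-0.0171i)
Y_3^2(R⁻¹ n̂) = -0.263892+0.014103i

Re=-0.2639 Im=0.0141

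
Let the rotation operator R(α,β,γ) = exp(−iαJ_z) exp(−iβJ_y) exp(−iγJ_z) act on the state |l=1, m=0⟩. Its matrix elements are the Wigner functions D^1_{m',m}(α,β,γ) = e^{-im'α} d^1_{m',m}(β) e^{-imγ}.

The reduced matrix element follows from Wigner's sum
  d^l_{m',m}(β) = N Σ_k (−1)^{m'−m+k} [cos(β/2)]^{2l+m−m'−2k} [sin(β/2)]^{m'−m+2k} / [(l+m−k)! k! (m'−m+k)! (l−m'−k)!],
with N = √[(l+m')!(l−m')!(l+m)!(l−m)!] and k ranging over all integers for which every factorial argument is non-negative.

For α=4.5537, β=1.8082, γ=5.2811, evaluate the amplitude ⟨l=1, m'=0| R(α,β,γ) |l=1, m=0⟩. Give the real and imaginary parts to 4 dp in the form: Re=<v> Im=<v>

First d^1_{0,0}(β=1.8082), then the phase factors e^{-i(0)α} and e^{-i(0)γ}:
Half-angle: c=0.618393, s=0.785869. N=√(1·1·1·1)=1.000000
k∈{0,1} keeps every argument non-negative
  k=0: (−1)^0·1.0000/(1)·0.6184^2·0.7859^0 = +0.382410
  k=1: (−1)^1·1.0000/(1)·0.6184^0·0.7859^2 = -0.617590
d^1_{0,0}(1.8082) = +0.382410 -0.617590 = -0.235180
D = (+1.000000+0.000000i)·(-0.235180)·(+1.000000+0.000000i) = -0.235180+0.000000i

Re=-0.2352 Im=0.0000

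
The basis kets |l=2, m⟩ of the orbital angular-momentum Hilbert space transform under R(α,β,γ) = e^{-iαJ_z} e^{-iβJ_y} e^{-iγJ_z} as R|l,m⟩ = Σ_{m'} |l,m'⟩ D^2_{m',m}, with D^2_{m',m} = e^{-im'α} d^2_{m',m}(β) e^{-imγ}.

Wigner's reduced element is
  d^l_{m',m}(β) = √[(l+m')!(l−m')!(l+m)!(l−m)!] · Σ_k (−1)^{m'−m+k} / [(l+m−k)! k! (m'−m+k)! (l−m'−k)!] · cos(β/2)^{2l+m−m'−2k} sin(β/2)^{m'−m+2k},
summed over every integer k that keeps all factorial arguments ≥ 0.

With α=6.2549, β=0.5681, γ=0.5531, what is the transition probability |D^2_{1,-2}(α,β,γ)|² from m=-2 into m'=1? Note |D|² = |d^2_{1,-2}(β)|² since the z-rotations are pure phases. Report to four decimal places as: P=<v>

P=0.0018

Split into d^2_{1,-2}(β=0.5681) × two z-phases.
Half-angle: c=0.959928, s=0.280246. N=√(6·1·1·24)=12.000000
k: max(0,(-2)−(1))=0 … min(2+(-2),2−(1))=0
  k=0: (−1)^3·12.0000/(6)·0.9599^1·0.2802^3 = -0.042256
d^2_{1,-2}(0.5681) = -0.042256
|D^2_{1,-2}|² = |d^2_{1,-2}(β)|² = (-0.042256)² = 0.001786 (the z-rotation phases have unit modulus)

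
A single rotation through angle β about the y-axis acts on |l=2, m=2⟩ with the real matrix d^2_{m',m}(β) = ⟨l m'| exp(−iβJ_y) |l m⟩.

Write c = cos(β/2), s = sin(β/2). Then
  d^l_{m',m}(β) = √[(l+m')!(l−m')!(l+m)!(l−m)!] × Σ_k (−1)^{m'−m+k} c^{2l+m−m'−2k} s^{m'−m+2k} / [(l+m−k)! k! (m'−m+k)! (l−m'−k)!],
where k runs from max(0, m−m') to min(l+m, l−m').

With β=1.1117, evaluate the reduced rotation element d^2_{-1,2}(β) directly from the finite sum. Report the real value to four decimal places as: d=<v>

d^2_{-1,2}(β=1.1117) via Wigner's sum:
c=cos(1.1117/2)=0.849452, s=sin(1.1117/2)=0.527666; N=√[1·6·24·1]=12.000000
k∈{3} keeps every argument non-negative
  k=3: (−1)^0·12.0000/(6)·0.8495^1·0.5277^3 = +0.249600
d^2_{-1,2}(1.1117) = +0.249600

d=0.2496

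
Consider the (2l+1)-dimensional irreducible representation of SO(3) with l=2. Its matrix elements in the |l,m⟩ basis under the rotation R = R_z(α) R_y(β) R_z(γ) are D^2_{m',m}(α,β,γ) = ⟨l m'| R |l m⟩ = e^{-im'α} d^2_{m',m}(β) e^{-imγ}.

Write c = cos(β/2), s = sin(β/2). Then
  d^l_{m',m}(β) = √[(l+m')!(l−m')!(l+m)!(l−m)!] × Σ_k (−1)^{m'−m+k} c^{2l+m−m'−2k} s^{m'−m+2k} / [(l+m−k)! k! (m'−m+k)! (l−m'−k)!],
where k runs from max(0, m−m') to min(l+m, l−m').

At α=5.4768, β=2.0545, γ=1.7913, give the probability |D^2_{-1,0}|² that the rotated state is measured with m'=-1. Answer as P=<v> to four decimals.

P=0.2543

First d^2_{-1,0}(β=2.0545), then the phase factors e^{-i(-1)α} and e^{-i(0)γ}:
c=cos(2.0545/2)=0.517174, s=sin(2.0545/2)=0.855880; N=√[1·6·2·2]=4.898979
The bounds max(0,m−m')=1 and min(l+m,l−m')=2 give 2 terms
  k=1: (−1)^0·4.8990/(2)·0.5172^3·0.8559^1 = +0.290001
  k=2: (−1)^1·4.8990/(2)·0.5172^1·0.8559^3 = -0.794239
d^2_{-1,0}(2.0545) = +0.290001 -0.794239 = -0.504238
|D^2_{-1,0}|² = |d^2_{-1,0}(β)|² = (-0.504238)² = 0.254256 (the z-rotation phases have unit modulus)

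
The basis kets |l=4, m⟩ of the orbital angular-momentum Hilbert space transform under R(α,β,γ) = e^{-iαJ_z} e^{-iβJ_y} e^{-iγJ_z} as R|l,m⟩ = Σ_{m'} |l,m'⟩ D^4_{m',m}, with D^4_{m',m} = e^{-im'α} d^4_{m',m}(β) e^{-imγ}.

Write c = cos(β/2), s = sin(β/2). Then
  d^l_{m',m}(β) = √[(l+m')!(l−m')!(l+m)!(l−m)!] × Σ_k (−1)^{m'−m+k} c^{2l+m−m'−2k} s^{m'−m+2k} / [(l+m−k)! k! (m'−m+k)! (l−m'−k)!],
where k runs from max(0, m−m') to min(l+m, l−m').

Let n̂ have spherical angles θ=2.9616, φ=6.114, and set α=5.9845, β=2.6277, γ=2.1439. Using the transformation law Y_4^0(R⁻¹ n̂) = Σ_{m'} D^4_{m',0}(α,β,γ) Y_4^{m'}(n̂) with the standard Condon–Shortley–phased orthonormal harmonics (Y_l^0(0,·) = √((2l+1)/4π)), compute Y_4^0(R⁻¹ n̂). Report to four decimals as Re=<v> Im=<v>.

Need the full column D^4_{m',0} for m'=−4..4 at α=5.9845, β=2.6277, γ=2.1439.
cos(β/2)=0.254128, sin(β/2)=0.967171
d^4_{-4,0}: single k=4 term ⇒ +0.030533;  D = +0.011213-0.028400i
d^4_{-3,0}: k∈[3..4] ⇒ +0.011346 -0.164338 = -0.152992;  D = -0.095573+0.119467i
d^4_{-2,0}: k∈[2..4] ⇒ +0.002390 -0.092324 +0.501471 = +0.411537;  D = +0.340266-0.231477i
d^4_{-1,0}: k∈[1..4] ⇒ +0.000296 -0.025730 +0.372684 -0.899683 = -0.552433;  D = -0.527973+0.162561i
d^4_{0,0}: k∈[0..4] ⇒ +0.000017 -0.004031 +0.131379 -0.845755 +0.765640 = +0.047250;  D = +0.047250+0.000000i
d^4_{1,0}: k∈[0..3] ⇒ -0.000296 +0.025730 -0.372684 +0.899683 = +0.552433;  D = +0.527973+0.162561i
d^4_{2,0}: k∈[0..2] ⇒ +0.002390 -0.092324 +0.501471 = +0.411537;  D = +0.340266+0.231477i
d^4_{3,0}: k∈[0..1] ⇒ -0.011346 +0.164338 = +0.152992;  D = +0.095573+0.119467i
d^4_{4,0}: single k=0 term ⇒ +0.030533;  D = +0.011213+0.028400i
Y_4^{m'}(θ=2.9616,φ=6.114) and Σ D·Y over m':
  (+0.0112-0.0284i)·(+0.0004+0.0003i)  (-0.0956+0.1195i)·(-0.0062-0.0034i)  (+0.3403-0.2315i)·(+0.0584+0.0206i)  (-0.5280+0.1626i)·(-0.3101-0.0530i)  (+0.0473+0.0000i)·(+0.7145+0.0000i)  (+0.5280+0.1626i)·(+0.3101-0.0530i)  (+0.3403+0.2315i)·(+0.0584-0.0206i)  (+0.0956+0.1195i)·(+0.0062-0.0034i)  (+0.0112+0.0284i)·(+0.0004-0.0003i)
Y_4^0(R⁻¹ n̂) = +0.429738-0.000000i

Re=0.4297 Im=0.0000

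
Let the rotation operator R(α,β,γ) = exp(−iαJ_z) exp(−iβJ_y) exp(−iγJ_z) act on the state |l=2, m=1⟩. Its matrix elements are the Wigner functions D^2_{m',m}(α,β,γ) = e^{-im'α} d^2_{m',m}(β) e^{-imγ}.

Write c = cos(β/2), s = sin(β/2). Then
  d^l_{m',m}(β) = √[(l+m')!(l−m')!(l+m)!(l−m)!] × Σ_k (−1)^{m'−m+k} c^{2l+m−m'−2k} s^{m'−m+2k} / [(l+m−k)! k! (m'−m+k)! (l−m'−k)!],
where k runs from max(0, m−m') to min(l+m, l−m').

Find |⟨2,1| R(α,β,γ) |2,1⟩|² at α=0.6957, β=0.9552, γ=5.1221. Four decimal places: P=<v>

Split into d^2_{1,1}(β=0.9552) × two z-phases.
With c≡cos(β/2)=0.888101 and s≡sin(β/2)=0.459649, N=[6·1·6·1]^{1/2}=6.000000
The bounds max(0,m−m')=0 and min(l+m,l−m')=1 give 2 terms
  k=0: (−1)^0·6.0000/(6)·0.8881^4·0.4596^0 = +0.622084
  k=1: (−1)^1·6.0000/(2)·0.8881^2·0.4596^2 = -0.499918
d^2_{1,1}(0.9552) = +0.622084 -0.499918 = +0.122166
|D^2_{1,1}|² = |d^2_{1,1}(β)|² = (+0.122166)² = 0.014925 (the z-rotation phases have unit modulus)

P=0.0149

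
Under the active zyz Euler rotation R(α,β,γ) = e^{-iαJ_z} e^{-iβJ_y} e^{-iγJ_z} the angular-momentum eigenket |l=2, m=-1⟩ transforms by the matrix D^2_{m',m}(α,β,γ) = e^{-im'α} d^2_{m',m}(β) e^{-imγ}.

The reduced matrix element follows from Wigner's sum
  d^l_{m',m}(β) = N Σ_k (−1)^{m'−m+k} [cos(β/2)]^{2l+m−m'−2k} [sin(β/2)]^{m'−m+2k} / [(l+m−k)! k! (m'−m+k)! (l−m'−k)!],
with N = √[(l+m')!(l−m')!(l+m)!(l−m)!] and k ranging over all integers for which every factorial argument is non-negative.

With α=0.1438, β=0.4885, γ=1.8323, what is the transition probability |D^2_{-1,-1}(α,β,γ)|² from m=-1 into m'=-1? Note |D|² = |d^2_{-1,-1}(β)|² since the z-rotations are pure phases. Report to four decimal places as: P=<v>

D^2_{-1,-1}(0.1438,0.4885,1.8323) = e^{-i·-1·0.1438}·d^2_{-1,-1}(0.4885)·e^{-i·-1·1.8323}. Compute d first:
With c≡cos(β/2)=0.970319 and s≡sin(β/2)=0.241829, N=[1·6·1·6]^{1/2}=6.000000
Admissible k: 0..1 (factorial args all ≥0)
  k=0: (−1)^0·6.0000/(6)·0.9703^4·0.2418^0 = +0.886458
  k=1: (−1)^1·6.0000/(2)·0.9703^2·0.2418^2 = -0.165183
d^2_{-1,-1}(0.4885) = +0.886458 -0.165183 = +0.721275
|D^2_{-1,-1}|² = |d^2_{-1,-1}(β)|² = (+0.721275)² = 0.520237 (the z-rotation phases have unit modulus)

P=0.5202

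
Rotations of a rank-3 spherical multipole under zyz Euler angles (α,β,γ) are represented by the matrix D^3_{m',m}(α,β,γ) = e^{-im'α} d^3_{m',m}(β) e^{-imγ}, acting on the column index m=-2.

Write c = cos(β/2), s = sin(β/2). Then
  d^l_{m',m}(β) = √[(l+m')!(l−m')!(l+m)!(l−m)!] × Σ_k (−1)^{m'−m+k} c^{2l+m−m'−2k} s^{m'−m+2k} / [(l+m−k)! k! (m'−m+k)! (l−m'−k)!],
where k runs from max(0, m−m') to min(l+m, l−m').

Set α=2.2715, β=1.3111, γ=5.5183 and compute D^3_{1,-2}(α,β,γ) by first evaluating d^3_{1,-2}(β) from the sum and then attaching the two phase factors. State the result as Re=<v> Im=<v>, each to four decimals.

Re=0.3972 Im=-0.3081

Split into d^3_{1,-2}(β=1.3111) × two z-phases.
With c≡cos(β/2)=0.792713 and s≡sin(β/2)=0.609595, N=[24·2·1·120]^{1/2}=75.894664
k∈{0,1} keeps every argument non-negative
  k=0: (−1)^3·75.8947/(12)·0.7927^3·0.6096^3 = -0.713678
  k=1: (−1)^4·75.8947/(24)·0.7927^1·0.6096^5 = +0.211020
d^3_{1,-2}(1.3111) = -0.713678 +0.211020 = -0.502658
Phases: e^{-i·(1)·2.2715}=-0.644756-0.764389i, e^{-i·(-2)·5.5183}=+0.041014-0.999159i ⇒ D=+0.397195-0.308060i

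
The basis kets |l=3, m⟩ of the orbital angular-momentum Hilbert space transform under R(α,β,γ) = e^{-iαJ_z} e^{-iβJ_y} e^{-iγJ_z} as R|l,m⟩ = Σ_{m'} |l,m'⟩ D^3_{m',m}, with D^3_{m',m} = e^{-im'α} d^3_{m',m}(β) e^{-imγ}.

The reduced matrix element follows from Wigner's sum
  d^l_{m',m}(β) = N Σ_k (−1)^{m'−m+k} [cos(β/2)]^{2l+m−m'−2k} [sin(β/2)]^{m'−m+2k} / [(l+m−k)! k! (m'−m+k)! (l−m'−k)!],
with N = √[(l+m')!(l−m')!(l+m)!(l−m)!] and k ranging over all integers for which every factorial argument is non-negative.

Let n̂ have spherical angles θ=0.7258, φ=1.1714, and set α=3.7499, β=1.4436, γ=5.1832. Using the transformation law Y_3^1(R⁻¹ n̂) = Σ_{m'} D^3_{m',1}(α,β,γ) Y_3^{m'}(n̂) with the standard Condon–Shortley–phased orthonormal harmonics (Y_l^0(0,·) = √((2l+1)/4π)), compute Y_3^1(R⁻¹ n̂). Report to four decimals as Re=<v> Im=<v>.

Re=0.0011 Im=0.0190

Need the full column D^3_{m',1} for m'=−3..3 at α=3.7499, β=1.4436, γ=5.1832.
cos(β/2)=0.750618, sin(β/2)=0.660737
d^3_{-3,1}: single k=4 term ⇒ +0.415908;  D = +0.406182-0.089418i
d^3_{-2,1}: k∈[3..4] ⇒ +0.771564 -0.298924 = +0.472639;  D = -0.320715+0.347174i
d^3_{-1,1}: k∈[2..4] ⇒ +0.831540 -0.859096 +0.083209 = +0.055654;  D = +0.007628-0.055128i
d^3_{0,1}: k∈[1..3] ⇒ +0.545397 -1.267809 +0.327455 = -0.394956;  D = -0.179156-0.351985i
d^3_{1,1}: k∈[0..2] ⇒ +0.178860 -1.108720 +0.644322 = -0.285539;  D = +0.251714+0.134805i
d^3_{2,1}: k∈[0..1] ⇒ -0.497877 +0.771564 = +0.273687;  D = +0.271827-0.031848i
d^3_{3,1}: single k=0 term ⇒ +0.536757;  D = -0.401785+0.355917i
Y_3^{m'}(θ=0.7258,φ=1.1714) and Σ D·Y over m':
  (+0.4062-0.0894i)·(-0.1136+0.0444i)  (-0.3207+0.3472i)·(-0.2349-0.2413i)  (+0.0076-0.0551i)·(+0.1499-0.3552i)  (-0.1792-0.3520i)·(-0.0566+0.0000i)  (+0.2517+0.1348i)·(-0.1499-0.3552i)  (+0.2718-0.0318i)·(-0.2349+0.2413i)  (-0.4018+0.3559i)·(+0.1136+0.0444i)
Y_3^1(R⁻¹ n̂) = +0.001141+0.019026i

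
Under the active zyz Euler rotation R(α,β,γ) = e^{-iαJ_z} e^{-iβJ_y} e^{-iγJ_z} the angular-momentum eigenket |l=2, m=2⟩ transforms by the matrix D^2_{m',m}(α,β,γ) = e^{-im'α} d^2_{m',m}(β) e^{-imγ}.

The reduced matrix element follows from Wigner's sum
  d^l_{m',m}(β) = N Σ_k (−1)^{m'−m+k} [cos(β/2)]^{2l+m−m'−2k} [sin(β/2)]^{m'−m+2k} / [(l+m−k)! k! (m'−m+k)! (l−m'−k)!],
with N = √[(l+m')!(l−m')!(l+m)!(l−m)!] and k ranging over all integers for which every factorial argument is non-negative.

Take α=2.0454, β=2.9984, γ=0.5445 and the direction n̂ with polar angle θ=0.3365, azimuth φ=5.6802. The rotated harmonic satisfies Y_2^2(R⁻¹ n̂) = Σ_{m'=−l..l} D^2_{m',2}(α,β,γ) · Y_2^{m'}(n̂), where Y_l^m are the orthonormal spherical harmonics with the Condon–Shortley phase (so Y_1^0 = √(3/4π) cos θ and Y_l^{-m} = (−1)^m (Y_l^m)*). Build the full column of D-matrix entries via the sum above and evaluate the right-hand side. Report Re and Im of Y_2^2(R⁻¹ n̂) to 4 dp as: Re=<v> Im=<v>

Need the full column D^2_{m',2} for m'=−2..2 at α=2.0454, β=2.9984, γ=0.5445.
cos(β/2)=0.071535, sin(β/2)=0.997438
d^2_{-2,2}: single k=4 term ⇒ +0.989792;  D = -0.980136+0.137915i
d^2_{-1,2}: single k=3 term ⇒ +0.141974;  D = +0.081843+0.116010i
d^2_{0,2}: single k=2 term ⇒ +0.012471;  D = +0.005779-0.011051i
d^2_{1,2}: single k=1 term ⇒ +0.000730;  D = -0.000730-0.000005i
d^2_{2,2}: single k=0 term ⇒ +0.000026;  D = +0.000012+0.000023i
Y_2^{m'}(θ=0.3365,φ=5.6802) and Σ D·Y over m':
  (-0.9801+0.1379i)·(+0.0150+0.0393i)  (+0.0818+0.1160i)·(+0.1983+0.1365i)  (+0.0058-0.0111i)·(+0.5276+0.0000i)  (-0.0007-0.0000i)·(-0.1983+0.1365i)  (+0.0000+0.0000i)·(+0.0150-0.0393i)
Y_2^2(R⁻¹ n̂) = -0.016567-0.008235i

Re=-0.0166 Im=-0.0082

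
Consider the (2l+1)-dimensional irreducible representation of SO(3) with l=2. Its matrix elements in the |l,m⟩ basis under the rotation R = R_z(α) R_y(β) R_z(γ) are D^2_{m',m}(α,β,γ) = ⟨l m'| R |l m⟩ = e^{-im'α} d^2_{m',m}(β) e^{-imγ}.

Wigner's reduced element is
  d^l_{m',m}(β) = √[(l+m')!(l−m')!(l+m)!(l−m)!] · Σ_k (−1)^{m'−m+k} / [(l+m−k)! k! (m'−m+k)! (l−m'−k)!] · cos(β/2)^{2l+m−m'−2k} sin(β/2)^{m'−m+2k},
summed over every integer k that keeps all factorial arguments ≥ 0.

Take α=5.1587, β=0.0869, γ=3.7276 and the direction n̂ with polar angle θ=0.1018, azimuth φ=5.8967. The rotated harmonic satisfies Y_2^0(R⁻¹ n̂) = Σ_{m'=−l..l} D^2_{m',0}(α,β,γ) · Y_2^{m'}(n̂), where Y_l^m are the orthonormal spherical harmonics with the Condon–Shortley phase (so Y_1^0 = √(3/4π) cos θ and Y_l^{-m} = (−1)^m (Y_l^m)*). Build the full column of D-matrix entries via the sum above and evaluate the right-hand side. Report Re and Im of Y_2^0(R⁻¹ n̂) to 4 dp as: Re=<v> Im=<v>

Need the full column D^2_{m',0} for m'=−2..2 at α=5.1587, β=0.0869, γ=3.7276.
cos(β/2)=0.999056, sin(β/2)=0.043436
d^2_{-2,0}: single k=2 term ⇒ +0.004613;  D = -0.002894-0.003592i
d^2_{-1,0}: k∈[1..2] ⇒ +0.106096 -0.000201 = +0.105895;  D = +0.045709-0.095522i
d^2_{0,0}: k∈[0..2] ⇒ +0.996230 -0.007533 +0.000004 = +0.988701;  D = +0.988701+0.000000i
d^2_{1,0}: k∈[0..1] ⇒ -0.106096 +0.000201 = -0.105895;  D = -0.045709-0.095522i
d^2_{2,0}: single k=0 term ⇒ +0.004613;  D = -0.002894+0.003592i
Y_2^{m'}(θ=0.1018,φ=5.8967) and Σ D·Y over m':
  (-0.0029-0.0036i)·(+0.0029+0.0028i)  (+0.0457-0.0955i)·(+0.0723+0.0294i)  (+0.9887+0.0000i)·(+0.6210+0.0000i)  (-0.0457-0.0955i)·(-0.0723+0.0294i)  (-0.0029+0.0036i)·(+0.0029-0.0028i)
Y_2^0(R⁻¹ n̂) = +0.626236-0.000000i

Re=0.6262 Im=0.0000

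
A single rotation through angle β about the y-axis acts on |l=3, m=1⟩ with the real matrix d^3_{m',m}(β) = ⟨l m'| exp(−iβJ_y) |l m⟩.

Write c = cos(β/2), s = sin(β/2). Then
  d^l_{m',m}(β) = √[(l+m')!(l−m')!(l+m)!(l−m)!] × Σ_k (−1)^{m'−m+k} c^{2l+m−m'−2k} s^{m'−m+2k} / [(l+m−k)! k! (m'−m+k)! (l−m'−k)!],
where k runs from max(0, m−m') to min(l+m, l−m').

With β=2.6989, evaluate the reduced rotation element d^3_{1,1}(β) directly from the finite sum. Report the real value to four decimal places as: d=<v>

d^3_{1,1}(β=2.6989) via Wigner's sum:
Half-angle: c=0.219543, s=0.975603. N=√(24·2·24·2)=48.000000
The bounds max(0,m−m')=0 and min(l+m,l−m')=2 give 3 terms
  k=0: (−1)^0·48.0000/(48)·0.2195^6·0.9756^0 = +0.000112
  k=1: (−1)^1·48.0000/(6)·0.2195^4·0.9756^2 = -0.017690
  k=2: (−1)^2·48.0000/(8)·0.2195^2·0.9756^4 = +0.261989
d^3_{1,1}(2.6989) = +0.000112 -0.017690 +0.261989 = +0.244412

d=0.2444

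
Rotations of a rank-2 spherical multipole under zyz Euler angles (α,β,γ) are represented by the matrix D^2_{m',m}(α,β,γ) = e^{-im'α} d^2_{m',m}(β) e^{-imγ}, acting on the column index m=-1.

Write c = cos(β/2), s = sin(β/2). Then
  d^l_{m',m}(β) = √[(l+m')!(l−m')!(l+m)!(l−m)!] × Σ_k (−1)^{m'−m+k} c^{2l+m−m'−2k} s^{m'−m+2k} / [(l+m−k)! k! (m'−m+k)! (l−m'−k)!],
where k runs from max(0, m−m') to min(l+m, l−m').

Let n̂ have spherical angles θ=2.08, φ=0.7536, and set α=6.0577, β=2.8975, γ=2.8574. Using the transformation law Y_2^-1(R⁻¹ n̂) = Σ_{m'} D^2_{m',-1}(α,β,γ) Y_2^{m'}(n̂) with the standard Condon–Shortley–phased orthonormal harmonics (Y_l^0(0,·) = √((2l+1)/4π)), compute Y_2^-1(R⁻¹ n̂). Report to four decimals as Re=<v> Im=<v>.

Need the full column D^2_{m',-1} for m'=−2..2 at α=6.0577, β=2.8975, γ=2.8574.
cos(β/2)=0.121744, sin(β/2)=0.992562
d^2_{-2,-1}: single k=1 term ⇒ +0.003582;  D = -0.002657+0.002402i
d^2_{-1,-1}: k∈[0..1] ⇒ +0.000220 -0.043805 = -0.043586;  D = +0.038046-0.021265i
d^2_{0,-1}: k∈[0..1] ⇒ -0.004387 +0.291604 = +0.287217;  D = -0.275697+0.080531i
d^2_{1,-1}: k∈[0..1] ⇒ +0.043805 -0.970577 = -0.926771;  D = +0.925175-0.054377i
d^2_{2,-1}: single k=0 term ⇒ -0.238094;  D = +0.234790+0.039525i
Y_2^{m'}(θ=2.08,φ=0.7536) and Σ D·Y over m':
  (-0.0027+0.0024i)·(+0.0187-0.2939i)  (+0.0380-0.0213i)·(-0.2398+0.2250i)  (-0.2757+0.0805i)·(-0.0905+0.0000i)  (+0.9252-0.0544i)·(+0.2398+0.2250i)  (+0.2348+0.0395i)·(+0.0187+0.2939i)
Y_2^-1(R⁻¹ n̂) = +0.248141+0.272065i

Re=0.2481 Im=0.2721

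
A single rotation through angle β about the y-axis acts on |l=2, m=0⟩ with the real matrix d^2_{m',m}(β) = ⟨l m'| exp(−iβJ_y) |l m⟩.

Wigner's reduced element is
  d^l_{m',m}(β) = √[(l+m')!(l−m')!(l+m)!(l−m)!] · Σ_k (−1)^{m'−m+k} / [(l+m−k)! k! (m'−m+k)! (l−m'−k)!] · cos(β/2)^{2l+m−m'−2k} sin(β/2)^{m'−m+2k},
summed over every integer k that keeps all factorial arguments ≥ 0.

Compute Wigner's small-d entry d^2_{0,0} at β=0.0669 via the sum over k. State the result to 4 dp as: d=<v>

d=0.9933

d^2_{0,0}(β=0.0669) via Wigner's sum:
With c≡cos(β/2)=0.999441 and s≡sin(β/2)=0.033444, N=[2·2·2·2]^{1/2}=4.000000
k∈{0,1,2} keeps every argument non-negative
  k=0: (−1)^0·4.0000/(4)·0.9994^4·0.0334^0 = +0.997764
  k=1: (−1)^1·4.0000/(1)·0.9994^2·0.0334^2 = -0.004469
  k=2: (−1)^2·4.0000/(4)·0.9994^0·0.0334^4 = +0.000001
d^2_{0,0}(0.0669) = +0.997764 -0.004469 +0.000001 = +0.993297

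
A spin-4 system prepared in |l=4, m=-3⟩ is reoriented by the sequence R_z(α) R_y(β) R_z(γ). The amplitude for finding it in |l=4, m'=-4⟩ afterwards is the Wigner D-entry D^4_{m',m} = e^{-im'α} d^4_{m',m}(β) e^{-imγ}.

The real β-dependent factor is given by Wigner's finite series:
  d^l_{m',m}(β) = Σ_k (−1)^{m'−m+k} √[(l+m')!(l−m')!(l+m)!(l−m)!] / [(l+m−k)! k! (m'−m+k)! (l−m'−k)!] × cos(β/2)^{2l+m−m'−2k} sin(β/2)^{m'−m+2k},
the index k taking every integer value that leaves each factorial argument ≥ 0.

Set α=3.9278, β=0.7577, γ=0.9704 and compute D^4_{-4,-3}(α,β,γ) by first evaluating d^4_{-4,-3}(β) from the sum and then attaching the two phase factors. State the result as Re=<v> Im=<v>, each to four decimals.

Re=0.6091 Im=-0.1408

D^4_{-4,-3}(3.9278,0.7577,0.9704) = e^{-i·-4·3.9278}·d^4_{-4,-3}(0.7577)·e^{-i·-3·0.9704}. Compute d first:
With c≡cos(β/2)=0.929091 and s≡sin(β/2)=0.369852, N=[1·40320·1·5040]^{1/2}=14255.272709
k: max(0,(-3)−(-4))=1 … min(4+(-3),4−(-4))=1
  k=1: (−1)^0·14255.2727/(5040)·0.9291^7·0.3699^1 = +0.625143
d^4_{-4,-3}(0.7577) = +0.625143
D = (-0.999995-0.003237i)·(+0.625143)·(-0.973577+0.228360i) = +0.609084-0.140787i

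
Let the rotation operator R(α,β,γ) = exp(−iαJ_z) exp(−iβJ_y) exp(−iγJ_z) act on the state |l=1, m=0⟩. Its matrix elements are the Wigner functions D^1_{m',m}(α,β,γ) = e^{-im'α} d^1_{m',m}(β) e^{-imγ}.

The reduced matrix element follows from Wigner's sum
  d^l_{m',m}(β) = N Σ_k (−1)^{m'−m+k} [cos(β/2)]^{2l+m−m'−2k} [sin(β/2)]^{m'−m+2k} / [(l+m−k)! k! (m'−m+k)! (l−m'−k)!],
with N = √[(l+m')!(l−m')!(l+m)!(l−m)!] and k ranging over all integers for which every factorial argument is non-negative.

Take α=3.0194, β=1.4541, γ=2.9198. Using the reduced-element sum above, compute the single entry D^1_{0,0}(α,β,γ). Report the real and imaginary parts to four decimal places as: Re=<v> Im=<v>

Split into d^1_{0,0}(β=1.4541) × two z-phases.
With c≡cos(β/2)=0.747138 and s≡sin(β/2)=0.664668, N=[1·1·1·1]^{1/2}=1.000000
The bounds max(0,m−m')=0 and min(l+m,l−m')=1 give 2 terms
  k=0: (−1)^0·1.0000/(1)·0.7471^2·0.6647^0 = +0.558216
  k=1: (−1)^1·1.0000/(1)·0.7471^0·0.6647^2 = -0.441784
d^1_{0,0}(1.4541) = +0.558216 -0.441784 = +0.116432
Phases: e^{-i·(0)·3.0194}=+1.000000+0.000000i, e^{-i·(0)·2.9198}=+1.000000+0.000000i ⇒ D=+0.116432+0.000000i

Re=0.1164 Im=0.0000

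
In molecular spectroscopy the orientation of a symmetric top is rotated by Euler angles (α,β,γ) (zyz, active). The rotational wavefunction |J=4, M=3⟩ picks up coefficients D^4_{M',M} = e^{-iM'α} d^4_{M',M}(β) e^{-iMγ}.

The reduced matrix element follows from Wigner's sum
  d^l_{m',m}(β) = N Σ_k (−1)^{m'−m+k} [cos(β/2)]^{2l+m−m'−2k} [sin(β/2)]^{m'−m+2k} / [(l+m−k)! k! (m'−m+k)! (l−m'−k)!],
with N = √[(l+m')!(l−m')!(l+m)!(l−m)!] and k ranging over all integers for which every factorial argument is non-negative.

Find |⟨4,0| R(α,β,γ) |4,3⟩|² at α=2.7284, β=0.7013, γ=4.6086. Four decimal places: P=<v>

D^4_{0,3}(2.7284,0.7013,4.6086) = e^{-i·0·2.7284}·d^4_{0,3}(0.7013)·e^{-i·3·4.6086}. Compute d first:
c=cos(0.7013/2)=0.939150, s=sin(0.7013/2)=0.343508; N=√[24·24·5040·1]=1703.830978
Admissible k: 3..4 (factorial args all ≥0)
  k=3: (−1)^0·1703.8310/(144)·0.9391^5·0.3435^3 = +0.350388
  k=4: (−1)^1·1703.8310/(144)·0.9391^3·0.3435^5 = -0.046876
d^4_{0,3}(0.7013) = +0.350388 -0.046876 = +0.303512
|D^4_{0,3}|² = |d^4_{0,3}(β)|² = (+0.303512)² = 0.092120 (the z-rotation phases have unit modulus)

P=0.0921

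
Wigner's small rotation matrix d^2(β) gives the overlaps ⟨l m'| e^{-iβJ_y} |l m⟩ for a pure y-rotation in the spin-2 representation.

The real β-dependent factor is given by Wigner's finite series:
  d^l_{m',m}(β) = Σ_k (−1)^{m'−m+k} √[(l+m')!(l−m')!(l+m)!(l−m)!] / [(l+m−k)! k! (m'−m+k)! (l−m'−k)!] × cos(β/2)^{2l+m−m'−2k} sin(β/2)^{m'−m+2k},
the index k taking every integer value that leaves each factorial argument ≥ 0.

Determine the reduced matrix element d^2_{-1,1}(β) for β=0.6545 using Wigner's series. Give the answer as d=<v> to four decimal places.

d^2_{-1,1}(β=0.6545) via Wigner's sum:
c=cos(0.6545/2)=0.946930, s=sin(0.6545/2)=0.321440; N=√[1·6·6·1]=6.000000
Admissible k: 2..3 (factorial args all ≥0)
  k=2: (−1)^0·6.0000/(2)·0.9469^2·0.3214^2 = +0.277944
  k=3: (−1)^1·6.0000/(6)·0.9469^0·0.3214^4 = -0.010676
d^2_{-1,1}(0.6545) = +0.277944 -0.010676 = +0.267268

d=0.2673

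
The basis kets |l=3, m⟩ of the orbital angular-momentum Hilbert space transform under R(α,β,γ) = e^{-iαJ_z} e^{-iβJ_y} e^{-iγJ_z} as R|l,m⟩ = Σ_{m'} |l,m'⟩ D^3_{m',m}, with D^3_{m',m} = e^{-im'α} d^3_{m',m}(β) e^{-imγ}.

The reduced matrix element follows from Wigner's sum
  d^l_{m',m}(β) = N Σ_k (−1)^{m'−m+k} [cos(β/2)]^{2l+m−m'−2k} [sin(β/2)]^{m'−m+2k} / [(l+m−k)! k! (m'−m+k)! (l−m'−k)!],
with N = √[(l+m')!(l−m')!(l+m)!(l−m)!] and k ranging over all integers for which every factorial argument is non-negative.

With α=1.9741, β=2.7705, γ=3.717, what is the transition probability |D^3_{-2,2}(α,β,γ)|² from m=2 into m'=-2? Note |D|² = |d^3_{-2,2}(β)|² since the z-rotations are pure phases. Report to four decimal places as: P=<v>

First d^3_{-2,2}(β=2.7705), then the phase factors e^{-i(-2)α} and e^{-i(2)γ}:
With c≡cos(β/2)=0.184484 and s≡sin(β/2)=0.982836, N=[1·120·120·1]^{1/2}=120.000000
k∈{4,5} keeps every argument non-negative
  k=4: (−1)^0·120.0000/(24)·0.1845^2·0.9828^4 = +0.158785
  k=5: (−1)^1·120.0000/(120)·0.1845^0·0.9828^6 = -0.901333
d^3_{-2,2}(2.7705) = +0.158785 -0.901333 = -0.742548
|D^3_{-2,2}|² = |d^3_{-2,2}(β)|² = (-0.742548)² = 0.551378 (the z-rotation phases have unit modulus)

P=0.5514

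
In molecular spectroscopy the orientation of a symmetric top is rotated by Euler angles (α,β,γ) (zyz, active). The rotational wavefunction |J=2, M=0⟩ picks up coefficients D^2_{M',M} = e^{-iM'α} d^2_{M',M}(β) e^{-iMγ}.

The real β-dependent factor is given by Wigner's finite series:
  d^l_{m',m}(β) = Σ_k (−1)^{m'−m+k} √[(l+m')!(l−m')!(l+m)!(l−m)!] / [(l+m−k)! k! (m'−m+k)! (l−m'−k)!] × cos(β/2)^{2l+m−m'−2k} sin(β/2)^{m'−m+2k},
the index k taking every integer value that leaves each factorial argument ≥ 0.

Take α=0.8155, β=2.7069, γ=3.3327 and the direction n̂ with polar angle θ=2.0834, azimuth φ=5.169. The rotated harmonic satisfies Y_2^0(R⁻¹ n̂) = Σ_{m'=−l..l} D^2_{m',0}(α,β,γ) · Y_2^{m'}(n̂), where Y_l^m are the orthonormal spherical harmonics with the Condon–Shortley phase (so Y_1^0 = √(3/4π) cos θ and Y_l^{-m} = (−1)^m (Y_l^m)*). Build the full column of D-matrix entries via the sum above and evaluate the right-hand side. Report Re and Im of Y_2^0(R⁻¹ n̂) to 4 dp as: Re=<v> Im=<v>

Need the full column D^2_{m',0} for m'=−2..2 at α=0.8155, β=2.7069, γ=3.3327.
cos(β/2)=0.215639, sin(β/2)=0.976473
d^2_{-2,0}: single k=2 term ⇒ +0.108605;  D = -0.006534+0.108409i
d^2_{-1,0}: k∈[1..2] ⇒ +0.023984 -0.491795 = -0.467811;  D = -0.320687-0.340599i
d^2_{0,0}: k∈[0..2] ⇒ +0.002162 -0.177352 +0.909162 = +0.733972;  D = +0.733972+0.000000i
d^2_{1,0}: k∈[0..1] ⇒ -0.023984 +0.491795 = +0.467811;  D = +0.320687-0.340599i
d^2_{2,0}: single k=0 term ⇒ +0.108605;  D = -0.006534-0.108409i
Y_2^{m'}(θ=2.0834,φ=5.169) and Σ D·Y over m':
  (-0.0065+0.1084i)·(-0.1793+0.2322i)  (-0.3207-0.3406i)·(-0.1456-0.2964i)  (+0.7340+0.0000i)·(-0.0878+0.0000i)  (+0.3207-0.3406i)·(+0.1456-0.2964i)  (-0.0065-0.1084i)·(-0.1793-0.2322i)
Y_2^0(R⁻¹ n̂) = -0.220951-0.000000i

Re=-0.2210 Im=0.0000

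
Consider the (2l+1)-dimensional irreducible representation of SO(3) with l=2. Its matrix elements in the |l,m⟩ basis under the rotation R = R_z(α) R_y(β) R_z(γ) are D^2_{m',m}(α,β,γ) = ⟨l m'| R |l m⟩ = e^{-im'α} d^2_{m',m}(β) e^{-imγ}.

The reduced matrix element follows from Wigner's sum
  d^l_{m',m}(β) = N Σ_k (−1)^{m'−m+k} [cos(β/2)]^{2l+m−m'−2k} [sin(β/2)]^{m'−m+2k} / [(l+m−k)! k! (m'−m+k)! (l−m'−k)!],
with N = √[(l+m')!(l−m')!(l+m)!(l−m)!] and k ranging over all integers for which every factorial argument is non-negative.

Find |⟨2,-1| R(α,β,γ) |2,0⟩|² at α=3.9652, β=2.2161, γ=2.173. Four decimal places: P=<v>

P=0.3463

First d^2_{-1,0}(β=2.2161), then the phase factors e^{-i(-1)α} and e^{-i(0)γ}:
With c≡cos(β/2)=0.446407 and s≡sin(β/2)=0.894830, N=[1·6·2·2]^{1/2}=4.898979
k∈{1,2} keeps every argument non-negative
  k=1: (−1)^0·4.8990/(2)·0.4464^3·0.8948^1 = +0.194989
  k=2: (−1)^1·4.8990/(2)·0.4464^1·0.8948^3 = -0.783481
d^2_{-1,0}(2.2161) = +0.194989 -0.783481 = -0.588492
|D^2_{-1,0}|² = |d^2_{-1,0}(β)|² = (-0.588492)² = 0.346323 (the z-rotation phases have unit modulus)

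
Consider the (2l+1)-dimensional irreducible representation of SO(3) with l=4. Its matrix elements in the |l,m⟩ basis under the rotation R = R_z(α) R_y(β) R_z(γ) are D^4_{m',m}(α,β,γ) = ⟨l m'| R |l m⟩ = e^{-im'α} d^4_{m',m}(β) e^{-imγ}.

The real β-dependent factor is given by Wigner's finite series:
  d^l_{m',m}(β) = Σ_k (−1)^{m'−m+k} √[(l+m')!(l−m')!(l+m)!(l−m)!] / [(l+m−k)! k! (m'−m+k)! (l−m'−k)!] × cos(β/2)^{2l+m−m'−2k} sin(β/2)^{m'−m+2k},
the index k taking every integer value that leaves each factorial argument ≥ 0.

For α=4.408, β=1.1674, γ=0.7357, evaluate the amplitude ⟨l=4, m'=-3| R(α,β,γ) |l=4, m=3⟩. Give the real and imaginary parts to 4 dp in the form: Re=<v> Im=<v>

D^4_{-3,3}(4.408,1.1674,0.7357) = e^{-i·-3·4.408}·d^4_{-3,3}(1.1674)·e^{-i·3·0.7357}. Compute d first:
c=cos(1.1674/2)=0.834429, s=sin(1.1674/2)=0.551115; N=√[1·5040·5040·1]=5040.000000
Admissible k: 6..7 (factorial args all ≥0)
  k=6: (−1)^0·5040.0000/(720)·0.8344^2·0.5511^6 = +0.136562
  k=7: (−1)^1·5040.0000/(5040)·0.8344^0·0.5511^8 = -0.008510
d^4_{-3,3}(1.1674) = +0.136562 -0.008510 = +0.128052
Phases: e^{-i·(-3)·4.408}=+0.791443+0.611242i, e^{-i·(3)·0.7357}=-0.594227-0.804298i ⇒ D=+0.002731-0.128023i

Re=0.0027 Im=-0.1280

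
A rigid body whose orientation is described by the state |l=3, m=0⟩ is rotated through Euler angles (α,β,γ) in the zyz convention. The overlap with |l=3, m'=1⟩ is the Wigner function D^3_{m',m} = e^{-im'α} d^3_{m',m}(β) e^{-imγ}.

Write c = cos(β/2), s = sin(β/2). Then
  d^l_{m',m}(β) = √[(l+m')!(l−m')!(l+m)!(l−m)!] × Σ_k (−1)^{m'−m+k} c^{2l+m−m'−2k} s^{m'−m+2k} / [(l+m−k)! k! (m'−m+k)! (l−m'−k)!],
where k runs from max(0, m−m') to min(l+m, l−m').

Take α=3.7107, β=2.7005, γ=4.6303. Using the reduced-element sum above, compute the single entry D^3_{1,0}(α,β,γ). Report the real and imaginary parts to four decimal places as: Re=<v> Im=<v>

Re=0.4810 Im=-0.3077

Split into d^3_{1,0}(β=2.7005) × two z-phases.
Half-angle: c=0.218763, s=0.975778. N=√(24·2·6·6)=41.569219
Admissible k: 0..2 (factorial args all ≥0)
  k=0: (−1)^1·41.5692/(12)·0.2188^5·0.9758^1 = -0.001694
  k=1: (−1)^2·41.5692/(4)·0.2188^3·0.9758^3 = +0.101085
  k=2: (−1)^3·41.5692/(12)·0.2188^1·0.9758^5 = -0.670377
d^3_{1,0}(2.7005) = -0.001694 +0.101085 -0.670377 = -0.570986
Attach z-rotation phases: D = e^{-i(1)(3.7107)}·(-0.570986)·e^{-i(0)(4.6303)} = +0.480989-0.307693i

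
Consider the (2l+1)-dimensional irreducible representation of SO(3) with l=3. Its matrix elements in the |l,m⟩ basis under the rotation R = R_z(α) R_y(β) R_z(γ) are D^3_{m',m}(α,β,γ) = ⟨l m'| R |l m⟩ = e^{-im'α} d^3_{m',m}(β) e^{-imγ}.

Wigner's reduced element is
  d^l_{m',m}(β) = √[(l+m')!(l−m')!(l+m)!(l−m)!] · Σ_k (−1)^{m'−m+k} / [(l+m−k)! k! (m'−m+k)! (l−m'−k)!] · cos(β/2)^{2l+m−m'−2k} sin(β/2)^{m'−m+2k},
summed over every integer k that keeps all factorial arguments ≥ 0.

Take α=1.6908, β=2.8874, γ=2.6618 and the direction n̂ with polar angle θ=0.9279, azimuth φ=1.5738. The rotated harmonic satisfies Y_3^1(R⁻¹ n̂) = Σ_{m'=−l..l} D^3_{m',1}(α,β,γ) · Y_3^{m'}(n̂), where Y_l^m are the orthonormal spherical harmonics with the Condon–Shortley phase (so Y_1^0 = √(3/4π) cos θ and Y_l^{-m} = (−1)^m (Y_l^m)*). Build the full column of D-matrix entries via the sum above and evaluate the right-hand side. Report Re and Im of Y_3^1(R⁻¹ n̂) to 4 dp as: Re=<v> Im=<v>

Need the full column D^3_{m',1} for m'=−3..3 at α=1.6908, β=2.8874, γ=2.6618.
cos(β/2)=0.126754, sin(β/2)=0.991934
d^3_{-3,1}: single k=4 term ⇒ +0.060243;  D = -0.044851+0.040218i
d^3_{-2,1}: k∈[3..4] ⇒ +0.012571 -0.384926 = -0.372355;  D = -0.279988-0.245469i
d^3_{-1,1}: k∈[2..4] ⇒ +0.001524 -0.124436 +0.952570 = +0.829658;  D = +0.468321-0.684841i
d^3_{0,1}: k∈[1..3] ⇒ +0.000112 -0.020656 +0.421665 = +0.401122;  D = -0.355831-0.185156i
d^3_{1,1}: k∈[0..2] ⇒ +0.000004 -0.002032 +0.093327 = +0.091300;  D = -0.032144+0.085454i
d^3_{2,1}: k∈[0..1] ⇒ -0.000103 +0.012571 = +0.012468;  D = +0.012112+0.002961i
d^3_{3,1}: single k=0 term ⇒ +0.000984;  D = +0.000118-0.000977i
Y_3^{m'}(θ=0.9279,φ=1.5738) and Σ D·Y over m':
  (-0.0449+0.0402i)·(+0.0019+0.2139i)  (-0.2800-0.2455i)·(-0.3925+0.0024i)  (+0.4683-0.6848i)·(-0.0006-0.2062i)  (-0.3558-0.1852i)·(-0.2691+0.0000i)  (-0.0321+0.0855i)·(+0.0006-0.2062i)  (+0.0121+0.0030i)·(-0.3925-0.0024i)  (+0.0001-0.0010i)·(-0.0019+0.2139i)
Y_3^1(R⁻¹ n̂) = +0.069111+0.045377i

Re=0.0691 Im=0.0454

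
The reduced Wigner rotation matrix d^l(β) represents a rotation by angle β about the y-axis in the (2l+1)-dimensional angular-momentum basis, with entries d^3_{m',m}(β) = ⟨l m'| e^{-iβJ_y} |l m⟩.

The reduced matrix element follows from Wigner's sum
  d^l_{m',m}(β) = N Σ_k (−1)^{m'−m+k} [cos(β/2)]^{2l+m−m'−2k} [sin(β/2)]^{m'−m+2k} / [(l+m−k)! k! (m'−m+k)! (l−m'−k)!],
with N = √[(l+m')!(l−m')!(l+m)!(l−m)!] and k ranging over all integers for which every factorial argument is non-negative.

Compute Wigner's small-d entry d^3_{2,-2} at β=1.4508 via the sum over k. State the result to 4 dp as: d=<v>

d^3_{2,-2}(β=1.4508) via Wigner's sum:
With c≡cos(β/2)=0.748234 and s≡sin(β/2)=0.663435, N=[120·1·1·120]^{1/2}=120.000000
Admissible k: 0..1 (factorial args all ≥0)
  k=0: (−1)^4·120.0000/(24)·0.7482^2·0.6634^4 = +0.542298
  k=1: (−1)^5·120.0000/(120)·0.7482^0·0.6634^6 = -0.085269
d^3_{2,-2}(1.4508) = +0.542298 -0.085269 = +0.457029

d=0.4570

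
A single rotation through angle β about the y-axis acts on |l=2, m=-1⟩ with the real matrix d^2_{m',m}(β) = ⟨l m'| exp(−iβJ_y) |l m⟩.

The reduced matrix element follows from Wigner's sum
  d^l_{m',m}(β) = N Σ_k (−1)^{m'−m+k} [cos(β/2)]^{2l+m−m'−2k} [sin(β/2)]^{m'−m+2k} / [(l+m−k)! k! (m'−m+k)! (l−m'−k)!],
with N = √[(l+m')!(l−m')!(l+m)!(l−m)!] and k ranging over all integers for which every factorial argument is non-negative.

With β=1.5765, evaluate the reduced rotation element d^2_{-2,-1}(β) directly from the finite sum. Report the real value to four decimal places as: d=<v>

d^2_{-2,-1}(β=1.5765) via Wigner's sum:
With c≡cos(β/2)=0.705087 and s≡sin(β/2)=0.709120, N=[1·24·1·6]^{1/2}=12.000000
Admissible k: 1..1 (factorial args all ≥0)
  k=1: (−1)^0·12.0000/(6)·0.7051^3·0.7091^1 = +0.497140
d^2_{-2,-1}(1.5765) = +0.497140

d=0.4971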